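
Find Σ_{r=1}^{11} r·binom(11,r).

11264

Since r·C(11,r) = 11·C(10,r−1), the sum is 11·2^10 = 11·1024 = 11264.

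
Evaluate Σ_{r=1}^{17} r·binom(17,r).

Since r·C(17,r) = 17·C(16,r−1), the sum is 17·2^16 = 17·65536 = 1114112.

1114112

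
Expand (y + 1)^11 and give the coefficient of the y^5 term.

462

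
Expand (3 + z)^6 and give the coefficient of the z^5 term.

The general term is C(6,j)·(3)^j·(z)^(6-j); the z^5 term has j = 1.
C(6,1) = 6.
Coefficient = C(6,1) · 3^1 = 6 · 3 = 18.

18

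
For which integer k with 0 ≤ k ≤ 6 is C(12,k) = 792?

5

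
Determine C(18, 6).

C(18,6) = (18·17·16·15·14·13) / 6! = 13366080 / 720 = 18564.

18564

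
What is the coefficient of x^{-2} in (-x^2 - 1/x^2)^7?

General term: C(7,j)·(-x^2)^j·(-1/x^2)^(7-j), with x-exponent 2j − 2(7−j) = 4j − 14.
Set 4j − 14 = -2: j = 3.
C(7,3) = 35; (-1)^3 = -1; (-1)^4 = 1.
Coefficient = 35 · (-1) · 1 = -35.

-35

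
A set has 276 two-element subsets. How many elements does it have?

n(n−1)/2 = 276 ⇒ n(n−1) = 552. Since 24·23 = 552, n = 24.

24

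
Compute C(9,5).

C(9,5) = C(9,4) by symmetry.
C(9,4) = (9·8·7·6) / 4! = 3024 / 24 = 126.

126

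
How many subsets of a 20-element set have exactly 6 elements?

38760

Choose the 6 positions: C(20,6) = 38760.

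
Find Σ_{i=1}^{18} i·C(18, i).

Since i·C(18,i) = 18·C(17,i−1), the sum is 18·2^17 = 18·131072 = 2359296.

2359296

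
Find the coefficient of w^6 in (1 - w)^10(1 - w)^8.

18564

Coefficient of w^6 = Σ_{j} C(10,j)·(-1)^j·C(8,6-j)·(-1)^(6-j) for j from 0 to 6.
= 28 + 560 + 3150 + 6720 + 5880 + 2016 + 210 = 18564.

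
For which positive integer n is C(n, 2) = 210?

21

n(n−1)/2 = 210 ⇒ n(n−1) = 420. Since 21·20 = 420, n = 21.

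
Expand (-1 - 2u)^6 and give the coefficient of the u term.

The general term is C(6,j)·(-1)^j·(-2u)^(6-j); the u^1 term has j = 5.
C(6,5) = 6.
Coefficient = C(6,5) · (-1)^5 · (-2)^1 = 6 · (-1) · (-2) = 12.

12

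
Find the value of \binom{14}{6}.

C(14,6) = (14·13·12·11·10·9) / 6! = 2162160 / 720 = 3003.

3003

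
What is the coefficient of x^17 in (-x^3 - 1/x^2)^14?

2002

General term: C(14,j)·(-x^3)^j·(-1/x^2)^(14-j), with x-exponent 3j − 2(14−j) = 5j − 28.
Set 5j − 28 = 17: j = 9.
C(14,9) = 2002; (-1)^9 = -1; (-1)^5 = -1.
Coefficient = 2002 · (-1) · (-1) = 2002.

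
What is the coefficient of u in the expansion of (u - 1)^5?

5

The general term is C(5,j)·(u)^j·(-1)^(5-j); the u^1 term has j = 1.
C(5,1) = 5.
Coefficient = C(5,1) = 5.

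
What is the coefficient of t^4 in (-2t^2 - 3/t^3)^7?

General term: C(7,j)·(-2t^2)^j·(-3/t^3)^(7-j), with t-exponent 2j − 3(7−j) = 5j − 21.
Set 5j − 21 = 4: j = 5.
C(7,5) = 21; (-2)^5 = -32; (-3)^2 = 9.
Coefficient = 21 · (-32) · 9 = -6048.

-6048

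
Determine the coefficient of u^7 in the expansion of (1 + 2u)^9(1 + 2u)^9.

4073472

Coefficient of u^7 = Σ_{j} C(9,j)·2^j·C(9,7-j)·2^(7-j) for j from 0 to 7.
= 4608 + 96768 + 580608 + 1354752 + 1354752 + 580608 + 96768 + 4608 = 4073472.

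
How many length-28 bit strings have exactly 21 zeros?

Choose the 21 positions: C(28,21) = 1184040.

1184040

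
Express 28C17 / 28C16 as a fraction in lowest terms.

12/17

C(n,k+1)/C(n,k) = (n−k)/(k+1) = (28−16)/(16+1) = 12/17.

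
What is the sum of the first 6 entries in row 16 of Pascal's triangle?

6885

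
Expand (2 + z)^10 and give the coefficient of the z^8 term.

180

The general term is C(10,j)·(2)^j·(z)^(10-j); the z^8 term has j = 2.
C(10,2) = 45.
Coefficient = C(10,2) · 2^2 = 45 · 4 = 180.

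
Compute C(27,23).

C(27,23) = C(27,4) by symmetry.
C(27,4) = (27·26·25·24) / 4! = 421200 / 24 = 17550.

17550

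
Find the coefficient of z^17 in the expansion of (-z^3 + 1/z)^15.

General term: C(15,j)·(-z^3)^j·(1/z)^(15-j), with z-exponent 3j − 1(15−j) = 4j − 15.
Set 4j − 15 = 17: j = 8.
C(15,8) = 6435; (-1)^8 = 1; 1^7 = 1.
Coefficient = 6435 · 1 · 1 = 6435.

6435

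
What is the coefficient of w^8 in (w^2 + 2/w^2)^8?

112

General term: C(8,j)·(w^2)^j·(2/w^2)^(8-j), with w-exponent 2j − 2(8−j) = 4j − 16.
Set 4j − 16 = 8: j = 6.
C(8,6) = 28; 1^6 = 1; 2^2 = 4.
Coefficient = 28 · 1 · 4 = 112.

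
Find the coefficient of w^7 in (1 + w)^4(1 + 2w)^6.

Coefficient of w^7 = Σ_{j} C(4,j)·1^j·C(6,7-j)·2^(7-j) for j from 1 to 4.
= 256 + 1152 + 960 + 160 = 2528.

2528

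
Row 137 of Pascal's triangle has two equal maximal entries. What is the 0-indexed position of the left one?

68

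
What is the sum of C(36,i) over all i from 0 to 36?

68719476736

The entries of row 36 sum to 2^36 = 68719476736.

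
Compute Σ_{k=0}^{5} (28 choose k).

122438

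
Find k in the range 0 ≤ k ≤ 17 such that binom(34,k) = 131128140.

10

C(34,k) increases on 0 ≤ k ≤ 17. C(34,9) = 52451256 and C(34,10) = 131128140, so k = 10.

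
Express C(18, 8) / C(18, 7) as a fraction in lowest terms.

11/8

C(n,k+1)/C(n,k) = (n−k)/(k+1) = (18−7)/(7+1) = 11/8.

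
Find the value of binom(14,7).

3432

C(14,7) = (14·13·12·11·10·9·8) / 7! = 17297280 / 5040 = 3432.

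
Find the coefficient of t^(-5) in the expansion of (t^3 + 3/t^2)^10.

General term: C(10,j)·(t^3)^j·(3/t^2)^(10-j), with t-exponent 3j − 2(10−j) = 5j − 20.
Set 5j − 20 = -5: j = 3.
C(10,3) = 120; 1^3 = 1; 3^7 = 2187.
Coefficient = 120 · 1 · 2187 = 262440.

262440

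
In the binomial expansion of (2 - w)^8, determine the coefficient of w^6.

112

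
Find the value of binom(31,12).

C(31,12) = (31·30·29·28·27·26·25·24·23·22·21·20) / 12! = 67596957267840000 / 479001600 = 141120525.

141120525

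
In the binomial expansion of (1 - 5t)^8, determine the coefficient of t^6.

437500

The general term is C(8,j)·(1)^j·(-5t)^(8-j); the t^6 term has j = 2.
C(8,2) = 28.
Coefficient = C(8,2) · (-5)^6 = 28 · 15625 = 437500.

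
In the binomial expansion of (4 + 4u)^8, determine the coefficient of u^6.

The general term is C(8,j)·(4)^j·(4u)^(8-j); the u^6 term has j = 2.
C(8,2) = 28.
Coefficient = C(8,2) · 4^2 · 4^6 = 28 · 16 · 4096 = 1835008.

1835008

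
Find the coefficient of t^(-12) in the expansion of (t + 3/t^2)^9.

78732

General term: C(9,j)·(t)^j·(3/t^2)^(9-j), with t-exponent 1j − 2(9−j) = 3j − 18.
Set 3j − 18 = -12: j = 2.
C(9,2) = 36; 1^2 = 1; 3^7 = 2187.
Coefficient = 36 · 1 · 2187 = 78732.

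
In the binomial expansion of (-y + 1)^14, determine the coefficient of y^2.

91

The general term is C(14,j)·(-y)^j·(1)^(14-j); the y^2 term has j = 2.
C(14,2) = 91.
Coefficient = C(14,2) = 91.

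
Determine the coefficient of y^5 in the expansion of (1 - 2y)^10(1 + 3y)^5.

Coefficient of y^5 = Σ_{j} C(10,j)·(-2)^j·C(5,5-j)·3^(5-j) for j from 0 to 5.
= 243 + (-8100) + 48600 + (-86400) + 50400 + (-8064) = -3321.

-3321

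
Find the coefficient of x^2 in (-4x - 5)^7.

The general term is C(7,j)·(-4x)^j·(-5)^(7-j); the x^2 term has j = 2.
C(7,2) = 21.
Coefficient = C(7,2) · (-4)^2 · (-5)^5 = 21 · 16 · (-3125) = -1050000.

-1050000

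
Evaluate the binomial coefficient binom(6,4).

15

C(6,4) = C(6,2) by symmetry.
C(6,2) = (6·5) / 2! = 30 / 2 = 15.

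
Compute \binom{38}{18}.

33578000610

C(38,18) = (38·37·36·35·34·33·32·31·30·29·28·27·26·25·24·23·22·21) / 18! = 214978908196382744494080000 / 6402373705728000 = 33578000610.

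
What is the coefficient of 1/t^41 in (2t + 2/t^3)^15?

491520

General term: C(15,j)·(2t)^j·(2/t^3)^(15-j), with t-exponent 1j − 3(15−j) = 4j − 45.
Set 4j − 45 = -41: j = 1.
C(15,1) = 15; 2^1 = 2; 2^14 = 16384.
Coefficient = 15 · 2 · 16384 = 491520.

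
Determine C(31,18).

206253075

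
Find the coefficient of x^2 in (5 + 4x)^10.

The general term is C(10,j)·(5)^j·(4x)^(10-j); the x^2 term has j = 8.
C(10,8) = 45.
Coefficient = C(10,8) · 5^8 · 4^2 = 45 · 390625 · 16 = 281250000.

281250000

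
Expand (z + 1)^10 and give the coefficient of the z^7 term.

The general term is C(10,j)·(z)^j·(1)^(10-j); the z^7 term has j = 7.
C(10,7) = 120.
Coefficient = C(10,7) = 120.

120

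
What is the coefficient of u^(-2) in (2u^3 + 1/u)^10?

180

General term: C(10,j)·(2u^3)^j·(1/u)^(10-j), with u-exponent 3j − 1(10−j) = 4j − 10.
Set 4j − 10 = -2: j = 2.
C(10,2) = 45; 2^2 = 4; 1^8 = 1.
Coefficient = 45 · 4 · 1 = 180.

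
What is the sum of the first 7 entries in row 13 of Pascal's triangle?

1 + 13 + 78 + 286 + 715 + 1287 + 1716 = 4096.

4096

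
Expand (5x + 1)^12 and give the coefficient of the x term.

The general term is C(12,j)·(5x)^j·(1)^(12-j); the x^1 term has j = 1.
C(12,1) = 12.
Coefficient = C(12,1) · 5^1 = 12 · 5 = 60.

60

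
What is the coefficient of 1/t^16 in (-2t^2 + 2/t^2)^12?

270336

General term: C(12,j)·(-2t^2)^j·(2/t^2)^(12-j), with t-exponent 2j − 2(12−j) = 4j − 24.
Set 4j − 24 = -16: j = 2.
C(12,2) = 66; (-2)^2 = 4; 2^10 = 1024.
Coefficient = 66 · 4 · 1024 = 270336.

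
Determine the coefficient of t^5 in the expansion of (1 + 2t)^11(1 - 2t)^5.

Coefficient of t^5 = Σ_{j} C(11,j)·2^j·C(5,5-j)·(-2)^(5-j) for j from 0 to 5.
= (-32) + 1760 + (-17600) + 52800 + (-52800) + 14784 = -1088.

-1088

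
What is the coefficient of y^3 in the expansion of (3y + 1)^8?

1512

The general term is C(8,j)·(3y)^j·(1)^(8-j); the y^3 term has j = 3.
C(8,3) = 56.
Coefficient = C(8,3) · 3^3 = 56 · 27 = 1512.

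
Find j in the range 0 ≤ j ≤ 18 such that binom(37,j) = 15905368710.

17

C(37,j) increases on 0 ≤ j ≤ 18. C(37,16) = 12875774670 and C(37,17) = 15905368710, so j = 17.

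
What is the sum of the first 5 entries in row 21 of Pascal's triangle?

1 + 21 + 210 + 1330 + 5985 = 7547.

7547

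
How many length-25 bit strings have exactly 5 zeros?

53130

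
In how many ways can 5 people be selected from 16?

This is C(16,5) = 4368.

4368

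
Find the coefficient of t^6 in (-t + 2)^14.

The general term is C(14,j)·(-t)^j·(2)^(14-j); the t^6 term has j = 6.
C(14,6) = 3003.
Coefficient = C(14,6) · 2^8 = 3003 · 256 = 768768.

768768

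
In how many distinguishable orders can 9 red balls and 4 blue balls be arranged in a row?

Choose positions for the red balls: C(13,9) = 715.

715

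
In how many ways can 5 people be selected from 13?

1287

This is C(13,5) = 1287.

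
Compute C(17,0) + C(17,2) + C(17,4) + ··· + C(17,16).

Half of (1+1)^17 + (1−1)^17 gives the even-index sum: 2^16 = 65536.

65536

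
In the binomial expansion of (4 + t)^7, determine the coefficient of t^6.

28

The general term is C(7,j)·(4)^j·(t)^(7-j); the t^6 term has j = 1.
C(7,1) = 7.
Coefficient = C(7,1) · 4^1 = 7 · 4 = 28.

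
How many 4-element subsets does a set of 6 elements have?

15

C(6,4) = C(6,2) by symmetry.
C(6,2) = (6·5) / 2! = 30 / 2 = 15.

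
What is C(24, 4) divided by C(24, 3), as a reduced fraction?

C(n,k+1)/C(n,k) = (n−k)/(k+1) = (24−3)/(3+1) = 21/4.

21/4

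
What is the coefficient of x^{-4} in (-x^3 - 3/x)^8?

General term: C(8,j)·(-x^3)^j·(-3/x)^(8-j), with x-exponent 3j − 1(8−j) = 4j − 8.
Set 4j − 8 = -4: j = 1.
C(8,1) = 8; (-1)^1 = -1; (-3)^7 = -2187.
Coefficient = 8 · (-1) · (-2187) = 17496.

17496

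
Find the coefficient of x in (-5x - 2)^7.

-2240

The general term is C(7,j)·(-5x)^j·(-2)^(7-j); the x^1 term has j = 1.
C(7,1) = 7.
Coefficient = C(7,1) · (-5)^1 · (-2)^6 = 7 · (-5) · 64 = -2240.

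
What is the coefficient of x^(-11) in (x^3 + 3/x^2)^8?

General term: C(8,j)·(x^3)^j·(3/x^2)^(8-j), with x-exponent 3j − 2(8−j) = 5j − 16.
Set 5j − 16 = -11: j = 1.
C(8,1) = 8; 1^1 = 1; 3^7 = 2187.
Coefficient = 8 · 1 · 2187 = 17496.

17496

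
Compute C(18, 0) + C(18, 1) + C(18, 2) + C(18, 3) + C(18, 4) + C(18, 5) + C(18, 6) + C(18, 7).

1 + 18 + 153 + 816 + 3060 + 8568 + 18564 + 31824 = 63004.

63004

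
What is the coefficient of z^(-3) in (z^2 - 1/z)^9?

General term: C(9,j)·(z^2)^j·(-1/z)^(9-j), with z-exponent 2j − 1(9−j) = 3j − 9.
Set 3j − 9 = -3: j = 2.
C(9,2) = 36; 1^2 = 1; (-1)^7 = -1.
Coefficient = 36 · 1 · (-1) = -36.

-36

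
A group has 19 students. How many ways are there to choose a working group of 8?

75582

This is C(19,8) = 75582.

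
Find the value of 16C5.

4368

C(16,5) = (16·15·14·13·12) / 5! = 524160 / 120 = 4368.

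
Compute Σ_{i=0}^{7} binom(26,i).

971712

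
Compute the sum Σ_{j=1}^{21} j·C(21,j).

22020096

Differentiating (1+x)^21 and setting x=1: Σ j·C(21,j) = 21·2^20 = 22020096.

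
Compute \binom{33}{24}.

38567100

C(33,24) = C(33,9) by symmetry.
C(33,9) = (33·32·31·30·29·28·27·26·25) / 9! = 13995229248000 / 362880 = 38567100.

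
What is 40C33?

18643560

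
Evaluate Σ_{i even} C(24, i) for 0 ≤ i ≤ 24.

Even-i terms of row 24 sum to 2^23 = 8388608.

8388608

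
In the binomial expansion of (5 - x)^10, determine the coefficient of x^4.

3281250

The general term is C(10,j)·(5)^j·(-x)^(10-j); the x^4 term has j = 6.
C(10,6) = 210.
Coefficient = C(10,6) · 5^6 = 210 · 15625 = 3281250.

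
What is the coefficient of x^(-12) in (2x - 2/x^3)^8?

-14336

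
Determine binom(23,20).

1771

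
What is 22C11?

C(22,11) = (22·21·20·19·18·17·16·15·14·13·12) / 11! = 28158588057600 / 39916800 = 705432.

705432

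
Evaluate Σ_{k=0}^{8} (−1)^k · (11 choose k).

The partial alternating sum Σ_{k=0}^{8} (−1)^k C(11,k) = (−1)^8 C(10,8) = 45.

45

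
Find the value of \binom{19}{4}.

C(19,4) = (19·18·17·16) / 4! = 93024 / 24 = 3876.

3876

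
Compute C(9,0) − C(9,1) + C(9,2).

The partial alternating sum Σ_{k=0}^{2} (−1)^k C(9,k) = (−1)^2 C(8,2) = 28.

28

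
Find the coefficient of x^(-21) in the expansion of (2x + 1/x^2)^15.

3640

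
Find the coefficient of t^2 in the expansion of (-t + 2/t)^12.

General term: C(12,j)·(-t)^j·(2/t)^(12-j), with t-exponent 1j − 1(12−j) = 2j − 12.
Set 2j − 12 = 2: j = 7.
C(12,7) = 792; (-1)^7 = -1; 2^5 = 32.
Coefficient = 792 · (-1) · 32 = -25344.

-25344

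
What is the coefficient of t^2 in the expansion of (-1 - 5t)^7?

-525

The general term is C(7,j)·(-1)^j·(-5t)^(7-j); the t^2 term has j = 5.
C(7,5) = 21.
Coefficient = C(7,5) · (-1)^5 · (-5)^2 = 21 · (-1) · 25 = -525.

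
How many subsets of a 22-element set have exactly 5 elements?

Choose the 5 positions: C(22,5) = 26334.

26334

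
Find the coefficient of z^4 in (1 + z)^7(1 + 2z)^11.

Coefficient of z^4 = Σ_{j} C(7,j)·1^j·C(11,4-j)·2^(4-j) for j from 0 to 4.
= 5280 + 9240 + 4620 + 770 + 35 = 19945.

19945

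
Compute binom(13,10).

286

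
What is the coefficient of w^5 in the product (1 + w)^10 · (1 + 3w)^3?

6597

Coefficient of w^5 = Σ_{j} C(10,j)·1^j·C(3,5-j)·3^(5-j) for j from 2 to 5.
= 1215 + 3240 + 1890 + 252 = 6597.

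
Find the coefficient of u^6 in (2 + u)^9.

The general term is C(9,j)·(2)^j·(u)^(9-j); the u^6 term has j = 3.
C(9,3) = 84.
Coefficient = C(9,3) · 2^3 = 84 · 8 = 672.

672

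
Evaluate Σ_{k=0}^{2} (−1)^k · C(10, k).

The partial alternating sum Σ_{k=0}^{2} (−1)^k C(10,k) = (−1)^2 C(9,2) = 36.

36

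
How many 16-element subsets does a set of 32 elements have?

601080390

C(32,16) = (32·31·30·29·28·27·26·25·24·23·22·21·20·19·18·17) / 16! = 12576278705767096320000 / 20922789888000 = 601080390.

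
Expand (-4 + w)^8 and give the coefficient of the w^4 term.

The general term is C(8,j)·(-4)^j·(w)^(8-j); the w^4 term has j = 4.
C(8,4) = 70.
Coefficient = C(8,4) · (-4)^4 = 70 · 256 = 17920.

17920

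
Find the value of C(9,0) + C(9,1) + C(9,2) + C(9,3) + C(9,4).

1 + 9 + 36 + 84 + 126 = 256.

256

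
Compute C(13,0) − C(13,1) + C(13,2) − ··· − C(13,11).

-12

The partial alternating sum Σ_{k=0}^{11} (−1)^k C(13,k) = (−1)^11 C(12,11) = -12.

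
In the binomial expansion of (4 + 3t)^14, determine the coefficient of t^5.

127529385984

The general term is C(14,j)·(4)^j·(3t)^(14-j); the t^5 term has j = 9.
C(14,9) = 2002.
Coefficient = C(14,9) · 4^9 · 3^5 = 2002 · 262144 · 243 = 127529385984.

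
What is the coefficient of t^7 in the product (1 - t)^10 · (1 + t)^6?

Coefficient of t^7 = Σ_{j} C(10,j)·(-1)^j·C(6,7-j)·1^(7-j) for j from 1 to 7.
= (-10) + 270 + (-1800) + 4200 + (-3780) + 1260 + (-120) = 20.

20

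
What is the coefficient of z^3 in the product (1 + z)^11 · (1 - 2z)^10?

85

Coefficient of z^3 = Σ_{j} C(11,j)·1^j·C(10,3-j)·(-2)^(3-j) for j from 0 to 3.
= (-960) + 1980 + (-1100) + 165 = 85.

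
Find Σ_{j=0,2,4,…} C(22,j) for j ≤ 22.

2097152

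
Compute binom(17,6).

C(17,6) = (17·16·15·14·13·12) / 6! = 8910720 / 720 = 12376.

12376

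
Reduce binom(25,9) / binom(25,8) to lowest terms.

C(n,k+1)/C(n,k) = (n−k)/(k+1) = (25−8)/(8+1) = 17/9.

17/9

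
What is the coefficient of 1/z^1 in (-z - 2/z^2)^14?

64064

General term: C(14,j)·(-z)^j·(-2/z^2)^(14-j), with z-exponent 1j − 2(14−j) = 3j − 28.
Set 3j − 28 = -1: j = 9.
C(14,9) = 2002; (-1)^9 = -1; (-2)^5 = -32.
Coefficient = 2002 · (-1) · (-32) = 64064.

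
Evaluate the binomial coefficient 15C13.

105

C(15,13) = C(15,2) by symmetry.
C(15,2) = (15·14) / 2! = 210 / 2 = 105.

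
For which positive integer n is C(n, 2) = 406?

n(n−1)/2 = 406 ⇒ n(n−1) = 812. Since 29·28 = 812, n = 29.

29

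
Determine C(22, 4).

7315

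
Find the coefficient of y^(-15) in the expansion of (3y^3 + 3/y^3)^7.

15309

General term: C(7,j)·(3y^3)^j·(3/y^3)^(7-j), with y-exponent 3j − 3(7−j) = 6j − 21.
Set 6j − 21 = -15: j = 1.
C(7,1) = 7; 3^1 = 3; 3^6 = 729.
Coefficient = 7 · 3 · 729 = 15309.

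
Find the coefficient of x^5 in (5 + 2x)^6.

The general term is C(6,j)·(5)^j·(2x)^(6-j); the x^5 term has j = 1.
C(6,1) = 6.
Coefficient = C(6,1) · 5^1 · 2^5 = 6 · 5 · 32 = 960.

960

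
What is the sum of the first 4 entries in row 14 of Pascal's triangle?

470

1 + 14 + 91 + 364 = 470.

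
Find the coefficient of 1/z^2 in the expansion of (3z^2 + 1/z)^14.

81081

General term: C(14,j)·(3z^2)^j·(1/z)^(14-j), with z-exponent 2j − 1(14−j) = 3j − 14.
Set 3j − 14 = -2: j = 4.
C(14,4) = 1001; 3^4 = 81; 1^10 = 1.
Coefficient = 1001 · 81 · 1 = 81081.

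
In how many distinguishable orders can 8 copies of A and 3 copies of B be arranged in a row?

165

Choose positions for the A's: C(11,8) = 165.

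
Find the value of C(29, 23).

C(29,23) = C(29,6) by symmetry.
C(29,6) = (29·28·27·26·25·24) / 6! = 342014400 / 720 = 475020.

475020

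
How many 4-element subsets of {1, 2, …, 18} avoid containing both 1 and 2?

2940

All 4-subsets: C(18,4) = 3060. Those containing both fixed elements: C(16,2) = 120.
3060 − 120 = 2940.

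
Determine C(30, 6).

C(30,6) = (30·29·28·27·26·25) / 6! = 427518000 / 720 = 593775.

593775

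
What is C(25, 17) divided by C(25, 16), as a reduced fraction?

C(n,k+1)/C(n,k) = (n−k)/(k+1) = (25−16)/(16+1) = 9/17.

9/17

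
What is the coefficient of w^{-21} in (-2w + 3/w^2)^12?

-4251528

General term: C(12,j)·(-2w)^j·(3/w^2)^(12-j), with w-exponent 1j − 2(12−j) = 3j − 24.
Set 3j − 24 = -21: j = 1.
C(12,1) = 12; (-2)^1 = -2; 3^11 = 177147.
Coefficient = 12 · (-2) · 177147 = -4251528.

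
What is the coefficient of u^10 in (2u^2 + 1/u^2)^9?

4608

General term: C(9,j)·(2u^2)^j·(1/u^2)^(9-j), with u-exponent 2j − 2(9−j) = 4j − 18.
Set 4j − 18 = 10: j = 7.
C(9,7) = 36; 2^7 = 128; 1^2 = 1.
Coefficient = 36 · 128 · 1 = 4608.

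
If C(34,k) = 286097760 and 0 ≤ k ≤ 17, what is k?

11

C(34,k) increases on 0 ≤ k ≤ 17. C(34,10) = 131128140 and C(34,11) = 286097760, so k = 11.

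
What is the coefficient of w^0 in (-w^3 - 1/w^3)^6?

20

General term: C(6,j)·(-w^3)^j·(-1/w^3)^(6-j), with w-exponent 3j − 3(6−j) = 6j − 18.
Set 6j − 18 = 0: j = 3.
C(6,3) = 20; (-1)^3 = -1; (-1)^3 = -1.
Coefficient = 20 · (-1) · (-1) = 20.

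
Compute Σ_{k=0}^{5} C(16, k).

6885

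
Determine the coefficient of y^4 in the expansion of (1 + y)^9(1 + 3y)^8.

Coefficient of y^4 = Σ_{j} C(9,j)·1^j·C(8,4-j)·3^(4-j) for j from 0 to 4.
= 5670 + 13608 + 9072 + 2016 + 126 = 30492.

30492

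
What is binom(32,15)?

C(32,15) = (32·31·30·29·28·27·26·25·24·23·22·21·20·19·18) / 15! = 739781100339240960000 / 1307674368000 = 565722720.

565722720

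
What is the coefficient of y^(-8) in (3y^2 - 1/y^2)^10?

-3240

General term: C(10,j)·(3y^2)^j·(-1/y^2)^(10-j), with y-exponent 2j − 2(10−j) = 4j − 20.
Set 4j − 20 = -8: j = 3.
C(10,3) = 120; 3^3 = 27; (-1)^7 = -1.
Coefficient = 120 · 27 · (-1) = -3240.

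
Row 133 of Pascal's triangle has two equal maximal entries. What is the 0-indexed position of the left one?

66

For odd n = 133, C(133,k) peaks at k = (n−1)/2 and (n+1)/2; the lower is 66.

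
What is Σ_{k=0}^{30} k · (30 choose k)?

Since k·C(30,k) = 30·C(29,k−1), the sum is 30·2^29 = 30·536870912 = 16106127360.

16106127360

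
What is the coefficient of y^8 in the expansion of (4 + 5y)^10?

281250000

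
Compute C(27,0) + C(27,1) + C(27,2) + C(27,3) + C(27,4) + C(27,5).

101584

1 + 27 + 351 + 2925 + 17550 + 80730 = 101584.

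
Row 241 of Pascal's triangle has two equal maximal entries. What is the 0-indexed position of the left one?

For odd n = 241, C(241,k) peaks at k = (n−1)/2 and (n+1)/2; the lesser is 120.

120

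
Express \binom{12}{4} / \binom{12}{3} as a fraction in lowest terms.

9/4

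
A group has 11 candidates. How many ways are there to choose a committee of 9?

This is C(11,9) = 55.

55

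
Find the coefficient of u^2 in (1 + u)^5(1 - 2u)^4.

Coefficient of u^2 = Σ_{j} C(5,j)·1^j·C(4,2-j)·(-2)^(2-j) for j from 0 to 2.
= 24 + (-40) + 10 = -6.

-6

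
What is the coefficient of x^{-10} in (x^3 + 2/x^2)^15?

General term: C(15,j)·(x^3)^j·(2/x^2)^(15-j), with x-exponent 3j − 2(15−j) = 5j − 30.
Set 5j − 30 = -10: j = 4.
C(15,4) = 1365; 1^4 = 1; 2^11 = 2048.
Coefficient = 1365 · 1 · 2048 = 2795520.

2795520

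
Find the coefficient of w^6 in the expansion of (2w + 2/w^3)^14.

General term: C(14,j)·(2w)^j·(2/w^3)^(14-j), with w-exponent 1j − 3(14−j) = 4j − 42.
Set 4j − 42 = 6: j = 12.
C(14,12) = 91; 2^12 = 4096; 2^2 = 4.
Coefficient = 91 · 4096 · 4 = 1490944.

1490944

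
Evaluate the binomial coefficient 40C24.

C(40,24) = C(40,16) by symmetry.
C(40,16) = (40·39·38·37·36·35·34·33·32·31·30·29·28·27·26·25) / 16! = 1315041316842168115200000 / 20922789888000 = 62852101650.

62852101650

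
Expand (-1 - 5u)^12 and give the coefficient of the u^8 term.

The general term is C(12,j)·(-1)^j·(-5u)^(12-j); the u^8 term has j = 4.
C(12,4) = 495.
Coefficient = C(12,4) · (-5)^8 = 495 · 390625 = 193359375.

193359375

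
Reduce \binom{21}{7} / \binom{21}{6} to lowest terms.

C(n,k+1)/C(n,k) = (n−k)/(k+1) = (21−6)/(6+1) = 15/7.

15/7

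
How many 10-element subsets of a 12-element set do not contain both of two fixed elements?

21

All 10-subsets: C(12,10) = 66. Those containing both fixed elements: C(10,8) = 45.
66 − 45 = 21.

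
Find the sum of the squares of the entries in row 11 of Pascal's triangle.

705432

Σ C(11,j)² is the coefficient of x^11 in (1+x)^11(1+x)^11 = (1+x)^22, i.e. C(22,11) = 705432.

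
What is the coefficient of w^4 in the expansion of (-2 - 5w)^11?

-26400000

The general term is C(11,j)·(-2)^j·(-5w)^(11-j); the w^4 term has j = 7.
C(11,7) = 330.
Coefficient = C(11,7) · (-2)^7 · (-5)^4 = 330 · (-128) · 625 = -26400000.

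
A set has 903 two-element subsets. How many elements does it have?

n(n−1)/2 = 903 ⇒ n(n−1) = 1806. Since 43·42 = 1806, n = 43.

43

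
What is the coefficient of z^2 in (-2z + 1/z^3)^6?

General term: C(6,j)·(-2z)^j·(1/z^3)^(6-j), with z-exponent 1j − 3(6−j) = 4j − 18.
Set 4j − 18 = 2: j = 5.
C(6,5) = 6; (-2)^5 = -32; 1^1 = 1.
Coefficient = 6 · (-32) · 1 = -192.

-192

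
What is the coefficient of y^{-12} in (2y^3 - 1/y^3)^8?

General term: C(8,j)·(2y^3)^j·(-1/y^3)^(8-j), with y-exponent 3j − 3(8−j) = 6j − 24.
Set 6j − 24 = -12: j = 2.
C(8,2) = 28; 2^2 = 4; (-1)^6 = 1.
Coefficient = 28 · 4 · 1 = 112.

112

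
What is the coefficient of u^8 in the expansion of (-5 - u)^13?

The general term is C(13,j)·(-5)^j·(-u)^(13-j); the u^8 term has j = 5.
C(13,5) = 1287.
Coefficient = C(13,5) · (-5)^5 = 1287 · (-3125) = -4021875.

-4021875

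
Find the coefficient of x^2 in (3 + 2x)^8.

The general term is C(8,j)·(3)^j·(2x)^(8-j); the x^2 term has j = 6.
C(8,6) = 28.
Coefficient = C(8,6) · 3^6 · 2^2 = 28 · 729 · 4 = 81648.

81648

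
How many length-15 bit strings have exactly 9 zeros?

5005

Choose the 9 positions: C(15,9) = 5005.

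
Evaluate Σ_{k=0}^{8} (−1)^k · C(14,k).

The partial alternating sum Σ_{k=0}^{8} (−1)^k C(14,k) = (−1)^8 C(13,8) = 1287.

1287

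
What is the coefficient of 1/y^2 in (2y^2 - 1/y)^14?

General term: C(14,j)·(2y^2)^j·(-1/y)^(14-j), with y-exponent 2j − 1(14−j) = 3j − 14.
Set 3j − 14 = -2: j = 4.
C(14,4) = 1001; 2^4 = 16; (-1)^10 = 1.
Coefficient = 1001 · 16 · 1 = 16016.

16016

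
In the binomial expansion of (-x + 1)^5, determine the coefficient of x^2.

The general term is C(5,j)·(-x)^j·(1)^(5-j); the x^2 term has j = 2.
C(5,2) = 10.
Coefficient = C(5,2) = 10.

10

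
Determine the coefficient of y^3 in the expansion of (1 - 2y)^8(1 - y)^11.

Coefficient of y^3 = Σ_{j} C(8,j)·(-2)^j·C(11,3-j)·(-1)^(3-j) for j from 0 to 3.
= (-165) + (-880) + (-1232) + (-448) = -2725.

-2725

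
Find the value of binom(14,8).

3003

C(14,8) = C(14,6) by symmetry.
C(14,6) = (14·13·12·11·10·9) / 6! = 2162160 / 720 = 3003.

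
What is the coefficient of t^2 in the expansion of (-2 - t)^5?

The general term is C(5,j)·(-2)^j·(-t)^(5-j); the t^2 term has j = 3.
C(5,3) = 10.
Coefficient = C(5,3) · (-2)^3 = 10 · (-8) = -80.

-80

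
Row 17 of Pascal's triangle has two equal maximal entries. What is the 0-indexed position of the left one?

For odd n = 17, C(17,k) peaks at k = (n−1)/2 and (n+1)/2; the lower is 8.

8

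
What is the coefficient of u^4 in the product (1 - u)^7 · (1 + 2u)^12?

339

Coefficient of u^4 = Σ_{j} C(7,j)·(-1)^j·C(12,4-j)·2^(4-j) for j from 0 to 4.
= 7920 + (-12320) + 5544 + (-840) + 35 = 339.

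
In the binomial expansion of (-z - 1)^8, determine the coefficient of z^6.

The general term is C(8,j)·(-z)^j·(-1)^(8-j); the z^6 term has j = 6.
C(8,6) = 28.
Coefficient = C(8,6) = 28.

28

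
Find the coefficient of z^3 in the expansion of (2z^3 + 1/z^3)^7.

560

General term: C(7,j)·(2z^3)^j·(1/z^3)^(7-j), with z-exponent 3j − 3(7−j) = 6j − 21.
Set 6j − 21 = 3: j = 4.
C(7,4) = 35; 2^4 = 16; 1^3 = 1.
Coefficient = 35 · 16 · 1 = 560.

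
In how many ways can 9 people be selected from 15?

5005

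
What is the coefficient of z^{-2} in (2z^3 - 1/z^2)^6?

60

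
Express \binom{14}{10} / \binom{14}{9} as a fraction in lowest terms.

1/2

C(n,k+1)/C(n,k) = (n−k)/(k+1) = (14−9)/(9+1) = 5/10 = 1/2.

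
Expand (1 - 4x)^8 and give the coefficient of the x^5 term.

-57344

The general term is C(8,j)·(1)^j·(-4x)^(8-j); the x^5 term has j = 3.
C(8,3) = 56.
Coefficient = C(8,3) · (-4)^5 = 56 · (-1024) = -57344.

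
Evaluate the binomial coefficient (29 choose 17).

51895935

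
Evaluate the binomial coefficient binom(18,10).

43758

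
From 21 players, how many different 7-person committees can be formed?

116280

This is C(21,7) = 116280.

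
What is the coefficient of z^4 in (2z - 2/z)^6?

General term: C(6,j)·(2z)^j·(-2/z)^(6-j), with z-exponent 1j − 1(6−j) = 2j − 6.
Set 2j − 6 = 4: j = 5.
C(6,5) = 6; 2^5 = 32; (-2)^1 = -2.
Coefficient = 6 · 32 · (-2) = -384.

-384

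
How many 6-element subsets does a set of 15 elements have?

C(15,6) = (15·14·13·12·11·10) / 6! = 3603600 / 720 = 5005.

5005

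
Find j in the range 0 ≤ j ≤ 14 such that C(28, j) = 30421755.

12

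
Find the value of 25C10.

3268760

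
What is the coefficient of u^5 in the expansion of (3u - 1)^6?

The general term is C(6,j)·(3u)^j·(-1)^(6-j); the u^5 term has j = 5.
C(6,5) = 6.
Coefficient = C(6,5) · 3^5 · (-1)^1 = 6 · 243 · (-1) = -1458.

-1458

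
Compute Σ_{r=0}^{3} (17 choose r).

834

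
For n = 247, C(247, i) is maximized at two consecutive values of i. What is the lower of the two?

123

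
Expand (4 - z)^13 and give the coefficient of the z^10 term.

The general term is C(13,j)·(4)^j·(-z)^(13-j); the z^10 term has j = 3.
C(13,3) = 286.
Coefficient = C(13,3) · 4^3 = 286 · 64 = 18304.

18304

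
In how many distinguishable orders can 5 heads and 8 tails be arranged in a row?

1287

Choose positions for the heads: C(13,5) = 1287.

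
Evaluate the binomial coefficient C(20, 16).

C(20,16) = C(20,4) by symmetry.
C(20,4) = (20·19·18·17) / 4! = 116280 / 24 = 4845.

4845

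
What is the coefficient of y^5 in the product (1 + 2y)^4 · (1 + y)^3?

Coefficient of y^5 = Σ_{j} C(4,j)·2^j·C(3,5-j)·1^(5-j) for j from 2 to 4.
= 24 + 96 + 48 = 168.

168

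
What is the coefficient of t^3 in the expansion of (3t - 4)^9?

The general term is C(9,j)·(3t)^j·(-4)^(9-j); the t^3 term has j = 3.
C(9,3) = 84.
Coefficient = C(9,3) · 3^3 · (-4)^6 = 84 · 27 · 4096 = 9289728.

9289728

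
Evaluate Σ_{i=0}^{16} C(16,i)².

601080390

By Vandermonde's identity, Σ C(16,i)² = C(32,16) = 601080390.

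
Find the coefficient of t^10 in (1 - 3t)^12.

3897234

The general term is C(12,j)·(1)^j·(-3t)^(12-j); the t^10 term has j = 2.
C(12,2) = 66.
Coefficient = C(12,2) · (-3)^10 = 66 · 59049 = 3897234.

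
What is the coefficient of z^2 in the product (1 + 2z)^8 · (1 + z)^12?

Coefficient of z^2 = Σ_{j} C(8,j)·2^j·C(12,2-j)·1^(2-j) for j from 0 to 2.
= 66 + 192 + 112 = 370.

370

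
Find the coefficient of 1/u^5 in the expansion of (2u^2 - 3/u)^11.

-4330260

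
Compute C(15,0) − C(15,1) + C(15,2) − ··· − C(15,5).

-2002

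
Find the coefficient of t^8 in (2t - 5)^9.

-11520

The general term is C(9,j)·(2t)^j·(-5)^(9-j); the t^8 term has j = 8.
C(9,8) = 9.
Coefficient = C(9,8) · 2^8 · (-5)^1 = 9 · 256 · (-5) = -11520.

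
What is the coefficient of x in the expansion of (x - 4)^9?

589824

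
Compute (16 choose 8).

C(16,8) = (16·15·14·13·12·11·10·9) / 8! = 518918400 / 40320 = 12870.

12870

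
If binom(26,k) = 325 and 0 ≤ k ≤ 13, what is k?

2

C(26,k) increases on 0 ≤ k ≤ 13. C(26,1) = 26 and C(26,2) = 325, so k = 2.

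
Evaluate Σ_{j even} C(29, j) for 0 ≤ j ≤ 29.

268435456

Half of (1+1)^29 + (1−1)^29 gives the even-index sum: 2^28 = 268435456.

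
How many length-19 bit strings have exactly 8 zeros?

Choose the 8 positions: C(19,8) = 75582.

75582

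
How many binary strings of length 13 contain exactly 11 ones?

78

Choose the 11 positions: C(13,11) = 78.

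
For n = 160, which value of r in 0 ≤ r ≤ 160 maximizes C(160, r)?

80

C(160,r) is maximized at r = 160/2 = 80.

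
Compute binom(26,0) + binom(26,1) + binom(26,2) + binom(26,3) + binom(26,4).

17902

1 + 26 + 325 + 2600 + 14950 = 17902.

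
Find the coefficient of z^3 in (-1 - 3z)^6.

The general term is C(6,j)·(-1)^j·(-3z)^(6-j); the z^3 term has j = 3.
C(6,3) = 20.
Coefficient = C(6,3) · (-1)^3 · (-3)^3 = 20 · (-1) · (-27) = 540.

540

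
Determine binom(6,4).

15

C(6,4) = C(6,2) by symmetry.
C(6,2) = (6·5) / 2! = 30 / 2 = 15.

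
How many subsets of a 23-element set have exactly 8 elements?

490314

Choose the 8 positions: C(23,8) = 490314.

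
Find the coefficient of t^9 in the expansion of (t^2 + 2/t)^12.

25344

General term: C(12,j)·(t^2)^j·(2/t)^(12-j), with t-exponent 2j − 1(12−j) = 3j − 12.
Set 3j − 12 = 9: j = 7.
C(12,7) = 792; 1^7 = 1; 2^5 = 32.
Coefficient = 792 · 1 · 32 = 25344.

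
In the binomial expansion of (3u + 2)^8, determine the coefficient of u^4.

The general term is C(8,j)·(3u)^j·(2)^(8-j); the u^4 term has j = 4.
C(8,4) = 70.
Coefficient = C(8,4) · 3^4 · 2^4 = 70 · 81 · 16 = 90720.

90720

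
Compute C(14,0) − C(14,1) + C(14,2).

78

The partial alternating sum Σ_{k=0}^{2} (−1)^k C(14,k) = (−1)^2 C(13,2) = 78.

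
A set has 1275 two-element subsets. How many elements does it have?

51

n(n−1)/2 = 1275 ⇒ n(n−1) = 2550. Since 51·50 = 2550, n = 51.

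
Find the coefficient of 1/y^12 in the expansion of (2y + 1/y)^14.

General term: C(14,j)·(2y)^j·(1/y)^(14-j), with y-exponent 1j − 1(14−j) = 2j − 14.
Set 2j − 14 = -12: j = 1.
C(14,1) = 14; 2^1 = 2; 1^13 = 1.
Coefficient = 14 · 2 · 1 = 28.

28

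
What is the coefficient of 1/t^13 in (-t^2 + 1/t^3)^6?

General term: C(6,j)·(-t^2)^j·(1/t^3)^(6-j), with t-exponent 2j − 3(6−j) = 5j − 18.
Set 5j − 18 = -13: j = 1.
C(6,1) = 6; (-1)^1 = -1; 1^5 = 1.
Coefficient = 6 · (-1) · 1 = -6.

-6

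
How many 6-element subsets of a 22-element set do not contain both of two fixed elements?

All 6-subsets: C(22,6) = 74613. Those containing both fixed elements: C(20,4) = 4845.
74613 − 4845 = 69768.

69768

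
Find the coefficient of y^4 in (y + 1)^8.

The general term is C(8,j)·(y)^j·(1)^(8-j); the y^4 term has j = 4.
C(8,4) = 70.
Coefficient = C(8,4) = 70.

70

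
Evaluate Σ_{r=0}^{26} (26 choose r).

67108864

Setting x = 1 in (1+x)^26 gives Σ C(26,r) = 2^26 = 67108864.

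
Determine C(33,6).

1107568

C(33,6) = (33·32·31·30·29·28) / 6! = 797448960 / 720 = 1107568.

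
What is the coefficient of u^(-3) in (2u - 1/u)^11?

-5280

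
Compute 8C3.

56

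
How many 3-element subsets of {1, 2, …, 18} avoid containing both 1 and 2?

All 3-subsets: C(18,3) = 816. Those containing both fixed elements: C(16,1) = 16.
816 − 16 = 800.

800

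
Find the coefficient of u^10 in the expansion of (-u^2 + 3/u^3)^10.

General term: C(10,j)·(-u^2)^j·(3/u^3)^(10-j), with u-exponent 2j − 3(10−j) = 5j − 30.
Set 5j − 30 = 10: j = 8.
C(10,8) = 45; (-1)^8 = 1; 3^2 = 9.
Coefficient = 45 · 1 · 9 = 405.

405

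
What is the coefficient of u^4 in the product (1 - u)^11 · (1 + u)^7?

Coefficient of u^4 = Σ_{j} C(11,j)·(-1)^j·C(7,4-j)·1^(4-j) for j from 0 to 4.
= 35 + (-385) + 1155 + (-1155) + 330 = -20.

-20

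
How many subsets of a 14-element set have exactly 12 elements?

Choose the 12 positions: C(14,12) = 91.

91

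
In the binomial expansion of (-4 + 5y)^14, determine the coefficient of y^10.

The general term is C(14,j)·(-4)^j·(5y)^(14-j); the y^10 term has j = 4.
C(14,4) = 1001.
Coefficient = C(14,4) · (-4)^4 · 5^10 = 1001 · 256 · 9765625 = 2502500000000.

2502500000000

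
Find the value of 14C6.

3003

C(14,6) = (14·13·12·11·10·9) / 6! = 2162160 / 720 = 3003.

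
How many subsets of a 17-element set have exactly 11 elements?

Choose the 11 positions: C(17,11) = 12376.

12376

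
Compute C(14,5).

C(14,5) = (14·13·12·11·10) / 5! = 240240 / 120 = 2002.

2002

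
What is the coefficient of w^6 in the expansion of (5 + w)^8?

The general term is C(8,j)·(5)^j·(w)^(8-j); the w^6 term has j = 2.
C(8,2) = 28.
Coefficient = C(8,2) · 5^2 = 28 · 25 = 700.

700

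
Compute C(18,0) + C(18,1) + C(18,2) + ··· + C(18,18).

262144

The entries of row 18 sum to 2^18 = 262144.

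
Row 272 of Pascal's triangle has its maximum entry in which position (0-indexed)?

C(272,k) is maximized at k = 272/2 = 136.

136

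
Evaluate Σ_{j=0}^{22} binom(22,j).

4194304

The entries of row 22 sum to 2^22 = 4194304.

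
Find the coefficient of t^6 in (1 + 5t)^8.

The general term is C(8,j)·(1)^j·(5t)^(8-j); the t^6 term has j = 2.
C(8,2) = 28.
Coefficient = C(8,2) · 5^6 = 28 · 15625 = 437500.

437500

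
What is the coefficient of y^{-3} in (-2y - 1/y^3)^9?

-5376

General term: C(9,j)·(-2y)^j·(-1/y^3)^(9-j), with y-exponent 1j − 3(9−j) = 4j − 27.
Set 4j − 27 = -3: j = 6.
C(9,6) = 84; (-2)^6 = 64; (-1)^3 = -1.
Coefficient = 84 · 64 · (-1) = -5376.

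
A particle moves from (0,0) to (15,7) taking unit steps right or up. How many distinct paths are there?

Each path is a sequence of 22 steps with 15 rights: C(22,15) = 170544.

170544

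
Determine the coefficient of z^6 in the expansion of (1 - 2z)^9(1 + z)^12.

156

Coefficient of z^6 = Σ_{j} C(9,j)·(-2)^j·C(12,6-j)·1^(6-j) for j from 0 to 6.
= 924 + (-14256) + 71280 + (-147840) + 133056 + (-48384) + 5376 = 156.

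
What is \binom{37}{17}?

C(37,17) = (37·36·35·34·33·32·31·30·29·28·27·26·25·24·23·22·21) / 17! = 5657339689378493276160000 / 355687428096000 = 15905368710.

15905368710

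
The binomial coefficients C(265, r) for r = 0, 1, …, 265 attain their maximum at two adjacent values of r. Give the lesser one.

132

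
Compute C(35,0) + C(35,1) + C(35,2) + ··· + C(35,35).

34359738368

Setting x = 1 in (1+x)^35 gives Σ C(35,i) = 2^35 = 34359738368.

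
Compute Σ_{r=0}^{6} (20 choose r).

60460

1 + 20 + 190 + 1140 + 4845 + 15504 + 38760 = 60460.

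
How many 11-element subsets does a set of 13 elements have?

78

C(13,11) = C(13,2) by symmetry.
C(13,2) = (13·12) / 2! = 156 / 2 = 78.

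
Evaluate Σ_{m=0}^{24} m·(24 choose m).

201326592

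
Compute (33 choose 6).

C(33,6) = (33·32·31·30·29·28) / 6! = 797448960 / 720 = 1107568.

1107568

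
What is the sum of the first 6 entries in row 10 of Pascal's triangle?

1 + 10 + 45 + 120 + 210 + 252 = 638.

638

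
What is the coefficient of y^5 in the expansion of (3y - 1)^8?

-13608

The general term is C(8,j)·(3y)^j·(-1)^(8-j); the y^5 term has j = 5.
C(8,5) = 56.
Coefficient = C(8,5) · 3^5 · (-1)^3 = 56 · 243 · (-1) = -13608.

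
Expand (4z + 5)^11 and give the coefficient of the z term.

The general term is C(11,j)·(4z)^j·(5)^(11-j); the z^1 term has j = 1.
C(11,1) = 11.
Coefficient = C(11,1) · 4^1 · 5^10 = 11 · 4 · 9765625 = 429687500.

429687500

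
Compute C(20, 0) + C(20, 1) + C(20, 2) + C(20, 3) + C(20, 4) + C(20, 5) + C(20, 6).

1 + 20 + 190 + 1140 + 4845 + 15504 + 38760 = 60460.

60460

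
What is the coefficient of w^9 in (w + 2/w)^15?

General term: C(15,j)·(w)^j·(2/w)^(15-j), with w-exponent 1j − 1(15−j) = 2j − 15.
Set 2j − 15 = 9: j = 12.
C(15,12) = 455; 1^12 = 1; 2^3 = 8.
Coefficient = 455 · 1 · 8 = 3640.

3640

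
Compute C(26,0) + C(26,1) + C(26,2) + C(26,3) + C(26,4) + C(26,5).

1 + 26 + 325 + 2600 + 14950 + 65780 = 83682.

83682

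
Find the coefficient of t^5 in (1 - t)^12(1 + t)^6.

24

Coefficient of t^5 = Σ_{j} C(12,j)·(-1)^j·C(6,5-j)·1^(5-j) for j from 0 to 5.
= 6 + (-180) + 1320 + (-3300) + 2970 + (-792) = 24.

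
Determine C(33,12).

354817320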